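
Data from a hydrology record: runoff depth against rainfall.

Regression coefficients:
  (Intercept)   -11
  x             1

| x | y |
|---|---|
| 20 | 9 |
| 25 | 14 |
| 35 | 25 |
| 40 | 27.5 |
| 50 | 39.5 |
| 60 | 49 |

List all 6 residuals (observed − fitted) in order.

x=20: ŷ = -11 + 20 = 9; r = 9 − 9 = 0
x=25: ŷ = -11 + 25 = 14; r = 14 − 14 = 0
x=35: ŷ = -11 + 35 = 24; r = 25 − 24 = 1
x=40: ŷ = -11 + 40 = 29; r = 27.5 − 29 = -1.5
x=50: ŷ = -11 + 50 = 39; r = 39.5 − 39 = 0.5
x=60: ŷ = -11 + 60 = 49; r = 49 − 49 = 0

0, 0, 1, -1.5, 0.5, 0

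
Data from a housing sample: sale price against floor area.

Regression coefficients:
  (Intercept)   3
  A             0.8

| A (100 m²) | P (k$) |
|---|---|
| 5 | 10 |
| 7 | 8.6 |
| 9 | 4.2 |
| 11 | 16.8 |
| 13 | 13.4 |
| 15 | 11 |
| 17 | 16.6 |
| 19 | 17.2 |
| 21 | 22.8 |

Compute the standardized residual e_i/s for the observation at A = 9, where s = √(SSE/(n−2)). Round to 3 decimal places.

A=5: P̂ = 3 + 0.8·5 = 7; e = 10 − 7 = 3
A=7: P̂ = 3 + 0.8·7 = 8.6; e = 8.6 − 8.6 = 0
A=9: P̂ = 3 + 0.8·9 = 10.2; e = 4.2 − 10.2 = -6
A=11: P̂ = 3 + 0.8·11 = 11.8; e = 16.8 − 11.8 = 5
A=13: P̂ = 3 + 0.8·13 = 13.4; e = 13.4 − 13.4 = 0
A=15: P̂ = 3 + 0.8·15 = 15; e = 11 − 15 = -4
A=17: P̂ = 3 + 0.8·17 = 16.6; e = 16.6 − 16.6 = 0
A=19: P̂ = 3 + 0.8·19 = 18.2; e = 17.2 − 18.2 = -1
A=21: P̂ = 3 + 0.8·21 = 19.8; e = 22.8 − 19.8 = 3
SSE = 9 + 0 + 36 + 25 + 0 + 16 + 0 + 1 + 9 = 96
s = √(96/7) = 3.70328
e/s = -6 / 3.70328 = -1.620

-1.620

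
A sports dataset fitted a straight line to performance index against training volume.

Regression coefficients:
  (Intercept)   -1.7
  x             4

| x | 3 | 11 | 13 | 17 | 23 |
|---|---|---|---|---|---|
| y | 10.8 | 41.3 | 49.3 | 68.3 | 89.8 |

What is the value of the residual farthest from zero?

r = 2

x=3: ŷ = -1.7 + 4·3 = 10.3; r = 10.8 − 10.3 = 0.5
x=11: ŷ = -1.7 + 4·11 = 42.3; r = 41.3 − 42.3 = -1
x=13: ŷ = -1.7 + 4·13 = 50.3; r = 49.3 − 50.3 = -1
x=17: ŷ = -1.7 + 4·17 = 66.3; r = 68.3 − 66.3 = 2
x=23: ŷ = -1.7 + 4·23 = 90.3; r = 89.8 − 90.3 = -0.5
Largest |r| is 2 at x = 17, residual 2.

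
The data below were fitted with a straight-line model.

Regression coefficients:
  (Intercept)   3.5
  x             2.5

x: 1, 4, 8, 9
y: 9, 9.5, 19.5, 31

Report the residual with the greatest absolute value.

r = 5

x=1: ŷ = 3.5 + 2.5·1 = 6; r = 9 − 6 = 3
x=4: ŷ = 3.5 + 2.5·4 = 13.5; r = 9.5 − 13.5 = -4
x=8: ŷ = 3.5 + 2.5·8 = 23.5; r = 19.5 − 23.5 = -4
x=9: ŷ = 3.5 + 2.5·9 = 26; r = 31 − 26 = 5
Largest |r| is 5 at x = 9, residual 5.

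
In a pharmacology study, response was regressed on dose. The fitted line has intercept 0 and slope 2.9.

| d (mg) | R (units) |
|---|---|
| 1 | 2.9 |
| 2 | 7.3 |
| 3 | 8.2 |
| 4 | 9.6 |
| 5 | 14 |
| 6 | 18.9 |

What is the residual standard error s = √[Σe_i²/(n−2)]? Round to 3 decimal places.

s = 1.500

d=1: ŷ = 2.9·1 = 2.9; e = 2.9 − 2.9 = 0
d=2: ŷ = 2.9·2 = 5.8; e = 7.3 − 5.8 = 1.5
d=3: ŷ = 2.9·3 = 8.7; e = 8.2 − 8.7 = -0.5
d=4: ŷ = 2.9·4 = 11.6; e = 9.6 − 11.6 = -2
d=5: ŷ = 2.9·5 = 14.5; e = 14 − 14.5 = -0.5
d=6: ŷ = 2.9·6 = 17.4; e = 18.9 − 17.4 = 1.5
SSE = 0 + 2.25 + 0.25 + 4 + 0.25 + 2.25 = 9
s = √(9/4) = √2.25 ≈ 1.500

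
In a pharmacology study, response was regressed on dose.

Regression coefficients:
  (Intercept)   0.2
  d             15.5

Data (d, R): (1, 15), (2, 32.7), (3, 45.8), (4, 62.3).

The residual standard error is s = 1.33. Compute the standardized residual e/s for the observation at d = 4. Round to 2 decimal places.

0.08

R̂ = 0.2 + 15.5·4 = 62.2
e = 62.3 − 62.2 = 0.1
e/s = 0.1 / 1.33 = 0.08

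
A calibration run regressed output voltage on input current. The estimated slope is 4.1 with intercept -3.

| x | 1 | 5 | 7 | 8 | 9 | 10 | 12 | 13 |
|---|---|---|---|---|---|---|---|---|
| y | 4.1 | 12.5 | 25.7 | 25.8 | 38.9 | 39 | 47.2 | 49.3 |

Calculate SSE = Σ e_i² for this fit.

x=1: ŷ = -3 + 4.1·1 = 1.1; e = 4.1 − 1.1 = 3
x=5: ŷ = -3 + 4.1·5 = 17.5; e = 12.5 − 17.5 = -5
x=7: ŷ = -3 + 4.1·7 = 25.7; e = 25.7 − 25.7 = 0
x=8: ŷ = -3 + 4.1·8 = 29.8; e = 25.8 − 29.8 = -4
x=9: ŷ = -3 + 4.1·9 = 33.9; e = 38.9 − 33.9 = 5
x=10: ŷ = -3 + 4.1·10 = 38; e = 39 − 38 = 1
x=12: ŷ = -3 + 4.1·12 = 46.2; e = 47.2 − 46.2 = 1
x=13: ŷ = -3 + 4.1·13 = 50.3; e = 49.3 − 50.3 = -1
SSE = 9 + 25 + 0 + 16 + 25 + 1 + 1 + 1 = 78

SSE = 78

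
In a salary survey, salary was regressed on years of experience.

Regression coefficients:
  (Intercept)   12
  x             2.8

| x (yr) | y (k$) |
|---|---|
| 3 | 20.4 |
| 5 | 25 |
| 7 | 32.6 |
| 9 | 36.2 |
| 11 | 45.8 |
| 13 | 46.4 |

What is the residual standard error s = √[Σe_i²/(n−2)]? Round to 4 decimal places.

x=3: ŷ = 12 + 2.8·3 = 20.4; e = 20.4 − 20.4 = 0
x=5: ŷ = 12 + 2.8·5 = 26; e = 25 − 26 = -1
x=7: ŷ = 12 + 2.8·7 = 31.6; e = 32.6 − 31.6 = 1
x=9: ŷ = 12 + 2.8·9 = 37.2; e = 36.2 − 37.2 = -1
x=11: ŷ = 12 + 2.8·11 = 42.8; e = 45.8 − 42.8 = 3
x=13: ŷ = 12 + 2.8·13 = 48.4; e = 46.4 − 48.4 = -2
SSE = 0 + 1 + 1 + 1 + 9 + 4 = 16
s = √(16/4) = √4 ≈ 2.0000

s = 2.0000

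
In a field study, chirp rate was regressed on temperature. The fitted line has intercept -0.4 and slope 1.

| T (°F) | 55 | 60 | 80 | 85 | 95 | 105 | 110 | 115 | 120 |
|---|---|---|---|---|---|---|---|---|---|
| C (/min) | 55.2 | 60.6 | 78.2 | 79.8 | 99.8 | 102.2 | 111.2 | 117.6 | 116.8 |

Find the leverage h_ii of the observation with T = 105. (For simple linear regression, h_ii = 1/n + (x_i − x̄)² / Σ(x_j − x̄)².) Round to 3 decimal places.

h = 0.152

T̄ = (55 + 60 + 80 + 85 + 95 + 105 + 110 + 115 + 120)/9 = 91.6667
Σ(T − T̄)² = 1344.44 + 1002.78 + 136.111 + 44.4444 + 11.1111 + 177.778 + 336.111 + 544.444 + 802.778 = 4400
h = 1/9 + (13.3333)²/4400 = 0.111111 + 0.040404 = 0.152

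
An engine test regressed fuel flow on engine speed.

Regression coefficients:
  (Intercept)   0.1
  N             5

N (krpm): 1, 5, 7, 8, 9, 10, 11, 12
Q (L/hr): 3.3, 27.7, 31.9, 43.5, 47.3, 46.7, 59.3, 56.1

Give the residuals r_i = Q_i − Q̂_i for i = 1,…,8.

N=1: Q̂ = 0.1 + 5·1 = 5.1; r = 3.3 − 5.1 = -1.8
N=5: Q̂ = 0.1 + 5·5 = 25.1; r = 27.7 − 25.1 = 2.6
N=7: Q̂ = 0.1 + 5·7 = 35.1; r = 31.9 − 35.1 = -3.2
N=8: Q̂ = 0.1 + 5·8 = 40.1; r = 43.5 − 40.1 = 3.4
N=9: Q̂ = 0.1 + 5·9 = 45.1; r = 47.3 − 45.1 = 2.2
N=10: Q̂ = 0.1 + 5·10 = 50.1; r = 46.7 − 50.1 = -3.4
N=11: Q̂ = 0.1 + 5·11 = 55.1; r = 59.3 − 55.1 = 4.2
N=12: Q̂ = 0.1 + 5·12 = 60.1; r = 56.1 − 60.1 = -4

-1.8, 2.6, -3.2, 3.4, 2.2, -3.4, 4.2, -4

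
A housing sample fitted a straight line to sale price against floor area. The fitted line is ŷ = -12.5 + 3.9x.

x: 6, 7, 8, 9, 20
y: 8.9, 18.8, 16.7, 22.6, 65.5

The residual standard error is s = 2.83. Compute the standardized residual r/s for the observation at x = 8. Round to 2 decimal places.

ŷ = -12.5 + 3.9·8 = 18.7
r = 16.7 − 18.7 = -2
r/s = -2 / 2.83 = -0.71

-0.71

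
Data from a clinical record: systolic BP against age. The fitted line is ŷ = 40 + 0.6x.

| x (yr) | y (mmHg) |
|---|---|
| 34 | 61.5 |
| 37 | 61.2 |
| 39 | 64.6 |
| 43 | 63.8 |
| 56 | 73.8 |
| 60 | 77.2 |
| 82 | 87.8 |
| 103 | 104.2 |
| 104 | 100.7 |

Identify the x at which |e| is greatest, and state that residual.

x=34: ŷ = 40 + 0.6·34 = 60.4; e = 61.5 − 60.4 = 1.1
x=37: ŷ = 40 + 0.6·37 = 62.2; e = 61.2 − 62.2 = -1
x=39: ŷ = 40 + 0.6·39 = 63.4; e = 64.6 − 63.4 = 1.2
x=43: ŷ = 40 + 0.6·43 = 65.8; e = 63.8 − 65.8 = -2
x=56: ŷ = 40 + 0.6·56 = 73.6; e = 73.8 − 73.6 = 0.2
x=60: ŷ = 40 + 0.6·60 = 76; e = 77.2 − 76 = 1.2
x=82: ŷ = 40 + 0.6·82 = 89.2; e = 87.8 − 89.2 = -1.4
x=103: ŷ = 40 + 0.6·103 = 101.8; e = 104.2 − 101.8 = 2.4
x=104: ŷ = 40 + 0.6·104 = 102.4; e = 100.7 − 102.4 = -1.7
Largest |e| is 2.4 at x = 103, residual 2.4.

x = 103, e = 2.4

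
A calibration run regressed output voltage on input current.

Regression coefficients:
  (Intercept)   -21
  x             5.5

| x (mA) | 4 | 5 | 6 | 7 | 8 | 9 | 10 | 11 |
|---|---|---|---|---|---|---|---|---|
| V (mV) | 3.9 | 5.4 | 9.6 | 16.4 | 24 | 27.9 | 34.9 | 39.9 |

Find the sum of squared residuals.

SSE = 18.92

x=4: ŷ = -21 + 5.5·4 = 1; e = 3.9 − 1 = 2.9
x=5: ŷ = -21 + 5.5·5 = 6.5; e = 5.4 − 6.5 = -1.1
x=6: ŷ = -21 + 5.5·6 = 12; e = 9.6 − 12 = -2.4
x=7: ŷ = -21 + 5.5·7 = 17.5; e = 16.4 − 17.5 = -1.1
x=8: ŷ = -21 + 5.5·8 = 23; e = 24 − 23 = 1
x=9: ŷ = -21 + 5.5·9 = 28.5; e = 27.9 − 28.5 = -0.6
x=10: ŷ = -21 + 5.5·10 = 34; e = 34.9 − 34 = 0.9
x=11: ŷ = -21 + 5.5·11 = 39.5; e = 39.9 − 39.5 = 0.4
SSE = 8.41 + 1.21 + 5.76 + 1.21 + 1 + 0.36 + 0.81 + 0.16 = 18.92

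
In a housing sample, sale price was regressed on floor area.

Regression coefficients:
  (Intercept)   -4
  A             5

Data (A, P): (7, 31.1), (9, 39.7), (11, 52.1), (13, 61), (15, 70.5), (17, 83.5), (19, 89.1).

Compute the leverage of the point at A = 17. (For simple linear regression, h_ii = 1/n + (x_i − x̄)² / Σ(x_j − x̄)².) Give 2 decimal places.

Ā = (7 + 9 + 11 + 13 + 15 + 17 + 19)/7 = 13
Σ(A − Ā)² = 36 + 16 + 4 + 0 + 4 + 16 + 36 = 112
h = 1/7 + (4)²/112 = 0.142857 + 0.142857 = 0.29

h = 0.29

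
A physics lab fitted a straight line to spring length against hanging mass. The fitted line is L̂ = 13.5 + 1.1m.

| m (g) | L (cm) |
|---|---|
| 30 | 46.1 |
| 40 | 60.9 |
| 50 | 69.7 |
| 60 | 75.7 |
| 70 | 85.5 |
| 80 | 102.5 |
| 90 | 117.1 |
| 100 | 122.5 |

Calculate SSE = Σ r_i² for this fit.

m=30: L̂ = 13.5 + 1.1·30 = 46.5; r = 46.1 − 46.5 = -0.4
m=40: L̂ = 13.5 + 1.1·40 = 57.5; r = 60.9 − 57.5 = 3.4
m=50: L̂ = 13.5 + 1.1·50 = 68.5; r = 69.7 − 68.5 = 1.2
m=60: L̂ = 13.5 + 1.1·60 = 79.5; r = 75.7 − 79.5 = -3.8
m=70: L̂ = 13.5 + 1.1·70 = 90.5; r = 85.5 − 90.5 = -5
m=80: L̂ = 13.5 + 1.1·80 = 101.5; r = 102.5 − 101.5 = 1
m=90: L̂ = 13.5 + 1.1·90 = 112.5; r = 117.1 − 112.5 = 4.6
m=100: L̂ = 13.5 + 1.1·100 = 123.5; r = 122.5 − 123.5 = -1
SSE = 0.16 + 11.56 + 1.44 + 14.44 + 25 + 1 + 21.16 + 1 = 75.76

SSE = 75.76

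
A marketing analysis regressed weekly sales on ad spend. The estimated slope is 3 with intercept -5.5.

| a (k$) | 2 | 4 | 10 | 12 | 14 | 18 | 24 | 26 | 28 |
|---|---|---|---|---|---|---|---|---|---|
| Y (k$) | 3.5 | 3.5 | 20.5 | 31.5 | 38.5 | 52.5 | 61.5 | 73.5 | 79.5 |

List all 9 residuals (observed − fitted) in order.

a=2: ŷ = -5.5 + 3·2 = 0.5; r = 3.5 − 0.5 = 3
a=4: ŷ = -5.5 + 3·4 = 6.5; r = 3.5 − 6.5 = -3
a=10: ŷ = -5.5 + 3·10 = 24.5; r = 20.5 − 24.5 = -4
a=12: ŷ = -5.5 + 3·12 = 30.5; r = 31.5 − 30.5 = 1
a=14: ŷ = -5.5 + 3·14 = 36.5; r = 38.5 − 36.5 = 2
a=18: ŷ = -5.5 + 3·18 = 48.5; r = 52.5 − 48.5 = 4
a=24: ŷ = -5.5 + 3·24 = 66.5; r = 61.5 − 66.5 = -5
a=26: ŷ = -5.5 + 3·26 = 72.5; r = 73.5 − 72.5 = 1
a=28: ŷ = -5.5 + 3·28 = 78.5; r = 79.5 − 78.5 = 1

3, -3, -4, 1, 2, 4, -5, 1, 1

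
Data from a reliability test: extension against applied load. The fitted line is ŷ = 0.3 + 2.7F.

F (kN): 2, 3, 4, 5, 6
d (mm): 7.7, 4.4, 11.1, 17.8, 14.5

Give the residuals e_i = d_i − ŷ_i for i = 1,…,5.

2, -4, 0, 4, -2

F=2: ŷ = 0.3 + 2.7·2 = 5.7; e = 7.7 − 5.7 = 2
F=3: ŷ = 0.3 + 2.7·3 = 8.4; e = 4.4 − 8.4 = -4
F=4: ŷ = 0.3 + 2.7·4 = 11.1; e = 11.1 − 11.1 = 0
F=5: ŷ = 0.3 + 2.7·5 = 13.8; e = 17.8 − 13.8 = 4
F=6: ŷ = 0.3 + 2.7·6 = 16.5; e = 14.5 − 16.5 = -2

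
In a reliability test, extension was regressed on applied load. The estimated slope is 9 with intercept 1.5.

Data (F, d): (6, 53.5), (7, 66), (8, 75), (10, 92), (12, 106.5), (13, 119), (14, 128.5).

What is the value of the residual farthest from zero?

F=6: ŷ = 1.5 + 9·6 = 55.5; r = 53.5 − 55.5 = -2
F=7: ŷ = 1.5 + 9·7 = 64.5; r = 66 − 64.5 = 1.5
F=8: ŷ = 1.5 + 9·8 = 73.5; r = 75 − 73.5 = 1.5
F=10: ŷ = 1.5 + 9·10 = 91.5; r = 92 − 91.5 = 0.5
F=12: ŷ = 1.5 + 9·12 = 109.5; r = 106.5 − 109.5 = -3
F=13: ŷ = 1.5 + 9·13 = 118.5; r = 119 − 118.5 = 0.5
F=14: ŷ = 1.5 + 9·14 = 127.5; r = 128.5 − 127.5 = 1
Largest |r| is 3 at F = 12, residual -3.

r = -3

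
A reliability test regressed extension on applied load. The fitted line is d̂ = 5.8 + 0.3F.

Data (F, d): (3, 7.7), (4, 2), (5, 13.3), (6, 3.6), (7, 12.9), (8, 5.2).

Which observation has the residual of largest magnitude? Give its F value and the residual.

F = 5, r = 6

F=3: d̂ = 5.8 + 0.3·3 = 6.7; r = 7.7 − 6.7 = 1
F=4: d̂ = 5.8 + 0.3·4 = 7; r = 2 − 7 = -5
F=5: d̂ = 5.8 + 0.3·5 = 7.3; r = 13.3 − 7.3 = 6
F=6: d̂ = 5.8 + 0.3·6 = 7.6; r = 3.6 − 7.6 = -4
F=7: d̂ = 5.8 + 0.3·7 = 7.9; r = 12.9 − 7.9 = 5
F=8: d̂ = 5.8 + 0.3·8 = 8.2; r = 5.2 − 8.2 = -3
Largest |r| is 6 at F = 5, residual 6.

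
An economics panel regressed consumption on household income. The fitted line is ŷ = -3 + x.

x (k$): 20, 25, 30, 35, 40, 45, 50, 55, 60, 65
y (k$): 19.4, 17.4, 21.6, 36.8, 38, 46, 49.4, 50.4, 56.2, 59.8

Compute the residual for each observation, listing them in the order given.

x=20: ŷ = -3 + 20 = 17; e = 19.4 − 17 = 2.4
x=25: ŷ = -3 + 25 = 22; e = 17.4 − 22 = -4.6
x=30: ŷ = -3 + 30 = 27; e = 21.6 − 27 = -5.4
x=35: ŷ = -3 + 35 = 32; e = 36.8 − 32 = 4.8
x=40: ŷ = -3 + 40 = 37; e = 38 − 37 = 1
x=45: ŷ = -3 + 45 = 42; e = 46 − 42 = 4
x=50: ŷ = -3 + 50 = 47; e = 49.4 − 47 = 2.4
x=55: ŷ = -3 + 55 = 52; e = 50.4 − 52 = -1.6
x=60: ŷ = -3 + 60 = 57; e = 56.2 − 57 = -0.8
x=65: ŷ = -3 + 65 = 62; e = 59.8 − 62 = -2.2

2.4, -4.6, -5.4, 4.8, 1, 4, 2.4, -1.6, -0.8, -2.2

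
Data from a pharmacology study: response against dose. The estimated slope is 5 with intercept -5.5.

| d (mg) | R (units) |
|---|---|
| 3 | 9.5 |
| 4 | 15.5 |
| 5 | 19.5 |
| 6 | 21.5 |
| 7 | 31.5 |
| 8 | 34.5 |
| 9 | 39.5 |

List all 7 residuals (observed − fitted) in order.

0, 1, 0, -3, 2, 0, 0

d=3: R̂ = -5.5 + 5·3 = 9.5; e = 9.5 − 9.5 = 0
d=4: R̂ = -5.5 + 5·4 = 14.5; e = 15.5 − 14.5 = 1
d=5: R̂ = -5.5 + 5·5 = 19.5; e = 19.5 − 19.5 = 0
d=6: R̂ = -5.5 + 5·6 = 24.5; e = 21.5 − 24.5 = -3
d=7: R̂ = -5.5 + 5·7 = 29.5; e = 31.5 − 29.5 = 2
d=8: R̂ = -5.5 + 5·8 = 34.5; e = 34.5 − 34.5 = 0
d=9: R̂ = -5.5 + 5·9 = 39.5; e = 39.5 − 39.5 = 0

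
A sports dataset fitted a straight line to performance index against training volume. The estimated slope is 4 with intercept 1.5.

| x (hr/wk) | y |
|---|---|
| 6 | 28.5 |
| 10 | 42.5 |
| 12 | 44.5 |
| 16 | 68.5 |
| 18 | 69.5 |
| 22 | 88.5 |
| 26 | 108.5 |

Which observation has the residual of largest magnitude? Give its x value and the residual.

x=6: ŷ = 1.5 + 4·6 = 25.5; r = 28.5 − 25.5 = 3
x=10: ŷ = 1.5 + 4·10 = 41.5; r = 42.5 − 41.5 = 1
x=12: ŷ = 1.5 + 4·12 = 49.5; r = 44.5 − 49.5 = -5
x=16: ŷ = 1.5 + 4·16 = 65.5; r = 68.5 − 65.5 = 3
x=18: ŷ = 1.5 + 4·18 = 73.5; r = 69.5 − 73.5 = -4
x=22: ŷ = 1.5 + 4·22 = 89.5; r = 88.5 − 89.5 = -1
x=26: ŷ = 1.5 + 4·26 = 105.5; r = 108.5 − 105.5 = 3
Largest |r| is 5 at x = 12, residual -5.

x = 12, r = -5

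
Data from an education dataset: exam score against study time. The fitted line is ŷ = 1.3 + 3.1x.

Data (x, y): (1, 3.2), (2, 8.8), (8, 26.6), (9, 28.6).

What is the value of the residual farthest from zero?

x=1: ŷ = 1.3 + 3.1·1 = 4.4; r = 3.2 − 4.4 = -1.2
x=2: ŷ = 1.3 + 3.1·2 = 7.5; r = 8.8 − 7.5 = 1.3
x=8: ŷ = 1.3 + 3.1·8 = 26.1; r = 26.6 − 26.1 = 0.5
x=9: ŷ = 1.3 + 3.1·9 = 29.2; r = 28.6 − 29.2 = -0.6
Largest |r| is 1.3 at x = 2, residual 1.3.

r = 1.3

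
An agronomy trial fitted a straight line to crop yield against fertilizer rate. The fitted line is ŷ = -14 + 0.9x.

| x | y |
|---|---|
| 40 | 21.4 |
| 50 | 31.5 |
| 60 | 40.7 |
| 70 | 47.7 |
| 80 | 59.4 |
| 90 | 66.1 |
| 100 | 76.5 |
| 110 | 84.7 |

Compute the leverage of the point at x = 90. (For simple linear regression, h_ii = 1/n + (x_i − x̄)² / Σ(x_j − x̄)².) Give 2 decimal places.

x̄ = (40 + 50 + 60 + 70 + 80 + 90 + 100 + 110)/8 = 75
Σ(x − x̄)² = 1225 + 625 + 225 + 25 + 25 + 225 + 625 + 1225 = 4200
h = 1/8 + (15)²/4200 = 0.125 + 0.0535714 = 0.18

h = 0.18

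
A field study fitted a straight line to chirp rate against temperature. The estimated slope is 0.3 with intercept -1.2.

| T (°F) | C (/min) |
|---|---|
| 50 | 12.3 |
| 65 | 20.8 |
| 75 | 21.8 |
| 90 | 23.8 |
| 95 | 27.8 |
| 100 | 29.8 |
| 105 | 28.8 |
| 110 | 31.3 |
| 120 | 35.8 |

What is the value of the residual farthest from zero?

T=50: Ĉ = -1.2 + 0.3·50 = 13.8; e = 12.3 − 13.8 = -1.5
T=65: Ĉ = -1.2 + 0.3·65 = 18.3; e = 20.8 − 18.3 = 2.5
T=75: Ĉ = -1.2 + 0.3·75 = 21.3; e = 21.8 − 21.3 = 0.5
T=90: Ĉ = -1.2 + 0.3·90 = 25.8; e = 23.8 − 25.8 = -2
T=95: Ĉ = -1.2 + 0.3·95 = 27.3; e = 27.8 − 27.3 = 0.5
T=100: Ĉ = -1.2 + 0.3·100 = 28.8; e = 29.8 − 28.8 = 1
T=105: Ĉ = -1.2 + 0.3·105 = 30.3; e = 28.8 − 30.3 = -1.5
T=110: Ĉ = -1.2 + 0.3·110 = 31.8; e = 31.3 − 31.8 = -0.5
T=120: Ĉ = -1.2 + 0.3·120 = 34.8; e = 35.8 − 34.8 = 1
Largest |e| is 2.5 at T = 65, residual 2.5.

e = 2.5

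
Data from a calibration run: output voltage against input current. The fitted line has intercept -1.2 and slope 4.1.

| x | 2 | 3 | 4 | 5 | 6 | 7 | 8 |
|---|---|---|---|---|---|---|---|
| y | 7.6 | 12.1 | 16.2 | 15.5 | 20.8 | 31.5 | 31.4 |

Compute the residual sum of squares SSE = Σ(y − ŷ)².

x=2: ŷ = -1.2 + 4.1·2 = 7; e = 7.6 − 7 = 0.6
x=3: ŷ = -1.2 + 4.1·3 = 11.1; e = 12.1 − 11.1 = 1
x=4: ŷ = -1.2 + 4.1·4 = 15.2; e = 16.2 − 15.2 = 1
x=5: ŷ = -1.2 + 4.1·5 = 19.3; e = 15.5 − 19.3 = -3.8
x=6: ŷ = -1.2 + 4.1·6 = 23.4; e = 20.8 − 23.4 = -2.6
x=7: ŷ = -1.2 + 4.1·7 = 27.5; e = 31.5 − 27.5 = 4
x=8: ŷ = -1.2 + 4.1·8 = 31.6; e = 31.4 − 31.6 = -0.2
SSE = 0.36 + 1 + 1 + 14.44 + 6.76 + 16 + 0.04 = 39.6

SSE = 39.6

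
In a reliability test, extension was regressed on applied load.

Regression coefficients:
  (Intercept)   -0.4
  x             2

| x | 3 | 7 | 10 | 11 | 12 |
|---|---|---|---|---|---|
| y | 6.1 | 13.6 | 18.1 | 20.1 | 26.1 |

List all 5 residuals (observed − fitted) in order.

x=3: ŷ = -0.4 + 2·3 = 5.6; e = 6.1 − 5.6 = 0.5
x=7: ŷ = -0.4 + 2·7 = 13.6; e = 13.6 − 13.6 = 0
x=10: ŷ = -0.4 + 2·10 = 19.6; e = 18.1 − 19.6 = -1.5
x=11: ŷ = -0.4 + 2·11 = 21.6; e = 20.1 − 21.6 = -1.5
x=12: ŷ = -0.4 + 2·12 = 23.6; e = 26.1 − 23.6 = 2.5

0.5, 0, -1.5, -1.5, 2.5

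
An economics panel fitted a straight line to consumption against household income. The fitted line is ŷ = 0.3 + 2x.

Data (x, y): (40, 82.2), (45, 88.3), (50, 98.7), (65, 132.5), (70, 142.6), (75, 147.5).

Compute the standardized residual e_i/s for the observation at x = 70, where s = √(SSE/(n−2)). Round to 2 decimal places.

0.87

x=40: ŷ = 0.3 + 2·40 = 80.3; e = 82.2 − 80.3 = 1.9
x=45: ŷ = 0.3 + 2·45 = 90.3; e = 88.3 − 90.3 = -2
x=50: ŷ = 0.3 + 2·50 = 100.3; e = 98.7 − 100.3 = -1.6
x=65: ŷ = 0.3 + 2·65 = 130.3; e = 132.5 − 130.3 = 2.2
x=70: ŷ = 0.3 + 2·70 = 140.3; e = 142.6 − 140.3 = 2.3
x=75: ŷ = 0.3 + 2·75 = 150.3; e = 147.5 − 150.3 = -2.8
SSE = 3.61 + 4 + 2.56 + 4.84 + 5.29 + 7.84 = 28.14
s = √(28.14/4) = 2.65236
e/s = 2.3 / 2.65236 = 0.87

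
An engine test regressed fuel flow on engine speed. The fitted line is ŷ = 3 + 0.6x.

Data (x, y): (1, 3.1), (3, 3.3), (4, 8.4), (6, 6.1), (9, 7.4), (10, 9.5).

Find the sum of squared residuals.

SSE = 13

x=1: ŷ = 3 + 0.6·1 = 3.6; r = 3.1 − 3.6 = -0.5
x=3: ŷ = 3 + 0.6·3 = 4.8; r = 3.3 − 4.8 = -1.5
x=4: ŷ = 3 + 0.6·4 = 5.4; r = 8.4 − 5.4 = 3
x=6: ŷ = 3 + 0.6·6 = 6.6; r = 6.1 − 6.6 = -0.5
x=9: ŷ = 3 + 0.6·9 = 8.4; r = 7.4 − 8.4 = -1
x=10: ŷ = 3 + 0.6·10 = 9; r = 9.5 − 9 = 0.5
SSE = 0.25 + 2.25 + 9 + 0.25 + 1 + 0.25 = 13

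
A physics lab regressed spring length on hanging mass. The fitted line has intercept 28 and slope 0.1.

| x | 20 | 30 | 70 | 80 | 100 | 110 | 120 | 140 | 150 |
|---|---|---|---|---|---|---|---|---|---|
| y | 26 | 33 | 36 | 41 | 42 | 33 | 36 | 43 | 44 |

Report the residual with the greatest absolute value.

r = -6

x=20: ŷ = 28 + 0.1·20 = 30; r = 26 − 30 = -4
x=30: ŷ = 28 + 0.1·30 = 31; r = 33 − 31 = 2
x=70: ŷ = 28 + 0.1·70 = 35; r = 36 − 35 = 1
x=80: ŷ = 28 + 0.1·80 = 36; r = 41 − 36 = 5
x=100: ŷ = 28 + 0.1·100 = 38; r = 42 − 38 = 4
x=110: ŷ = 28 + 0.1·110 = 39; r = 33 − 39 = -6
x=120: ŷ = 28 + 0.1·120 = 40; r = 36 − 40 = -4
x=140: ŷ = 28 + 0.1·140 = 42; r = 43 − 42 = 1
x=150: ŷ = 28 + 0.1·150 = 43; r = 44 − 43 = 1
Largest |r| is 6 at x = 110, residual -6.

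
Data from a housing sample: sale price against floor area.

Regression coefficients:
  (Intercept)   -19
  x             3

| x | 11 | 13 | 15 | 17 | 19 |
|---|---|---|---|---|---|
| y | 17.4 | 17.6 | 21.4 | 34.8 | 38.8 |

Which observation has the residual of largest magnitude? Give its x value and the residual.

x=11: ŷ = -19 + 3·11 = 14; r = 17.4 − 14 = 3.4
x=13: ŷ = -19 + 3·13 = 20; r = 17.6 − 20 = -2.4
x=15: ŷ = -19 + 3·15 = 26; r = 21.4 − 26 = -4.6
x=17: ŷ = -19 + 3·17 = 32; r = 34.8 − 32 = 2.8
x=19: ŷ = -19 + 3·19 = 38; r = 38.8 − 38 = 0.8
Largest |r| is 4.6 at x = 15, residual -4.6.

x = 15, r = -4.6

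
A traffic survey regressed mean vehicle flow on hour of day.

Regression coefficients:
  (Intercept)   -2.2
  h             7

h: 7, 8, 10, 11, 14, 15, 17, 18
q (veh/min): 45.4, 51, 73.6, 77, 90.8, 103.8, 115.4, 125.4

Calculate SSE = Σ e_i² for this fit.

h=7: ŷ = -2.2 + 7·7 = 46.8; e = 45.4 − 46.8 = -1.4
h=8: ŷ = -2.2 + 7·8 = 53.8; e = 51 − 53.8 = -2.8
h=10: ŷ = -2.2 + 7·10 = 67.8; e = 73.6 − 67.8 = 5.8
h=11: ŷ = -2.2 + 7·11 = 74.8; e = 77 − 74.8 = 2.2
h=14: ŷ = -2.2 + 7·14 = 95.8; e = 90.8 − 95.8 = -5
h=15: ŷ = -2.2 + 7·15 = 102.8; e = 103.8 − 102.8 = 1
h=17: ŷ = -2.2 + 7·17 = 116.8; e = 115.4 − 116.8 = -1.4
h=18: ŷ = -2.2 + 7·18 = 123.8; e = 125.4 − 123.8 = 1.6
SSE = 1.96 + 7.84 + 33.64 + 4.84 + 25 + 1 + 1.96 + 2.56 = 78.8

SSE = 78.8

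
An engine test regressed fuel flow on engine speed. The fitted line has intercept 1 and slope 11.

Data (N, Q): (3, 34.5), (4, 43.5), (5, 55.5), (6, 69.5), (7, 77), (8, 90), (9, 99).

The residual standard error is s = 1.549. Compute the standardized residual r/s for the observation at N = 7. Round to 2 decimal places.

ŷ = 1 + 11·7 = 78
r = 77 − 78 = -1
r/s = -1 / 1.549 = -0.65

-0.65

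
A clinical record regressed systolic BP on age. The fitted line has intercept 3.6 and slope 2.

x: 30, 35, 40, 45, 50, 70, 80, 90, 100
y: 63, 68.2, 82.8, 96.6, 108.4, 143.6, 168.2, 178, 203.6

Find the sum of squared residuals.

x=30: ŷ = 3.6 + 2·30 = 63.6; r = 63 − 63.6 = -0.6
x=35: ŷ = 3.6 + 2·35 = 73.6; r = 68.2 − 73.6 = -5.4
x=40: ŷ = 3.6 + 2·40 = 83.6; r = 82.8 − 83.6 = -0.8
x=45: ŷ = 3.6 + 2·45 = 93.6; r = 96.6 − 93.6 = 3
x=50: ŷ = 3.6 + 2·50 = 103.6; r = 108.4 − 103.6 = 4.8
x=70: ŷ = 3.6 + 2·70 = 143.6; r = 143.6 − 143.6 = 0
x=80: ŷ = 3.6 + 2·80 = 163.6; r = 168.2 − 163.6 = 4.6
x=90: ŷ = 3.6 + 2·90 = 183.6; r = 178 − 183.6 = -5.6
x=100: ŷ = 3.6 + 2·100 = 203.6; r = 203.6 − 203.6 = 0
SSE = 0.36 + 29.16 + 0.64 + 9 + 23.04 + 0 + 21.16 + 31.36 + 0 = 114.72

SSE = 114.72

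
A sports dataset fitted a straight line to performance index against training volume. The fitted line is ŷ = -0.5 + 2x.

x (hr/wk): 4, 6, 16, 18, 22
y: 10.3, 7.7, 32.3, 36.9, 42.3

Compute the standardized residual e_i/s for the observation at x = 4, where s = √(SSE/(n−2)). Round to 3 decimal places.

x=4: ŷ = -0.5 + 2·4 = 7.5; e = 10.3 − 7.5 = 2.8
x=6: ŷ = -0.5 + 2·6 = 11.5; e = 7.7 − 11.5 = -3.8
x=16: ŷ = -0.5 + 2·16 = 31.5; e = 32.3 − 31.5 = 0.8
x=18: ŷ = -0.5 + 2·18 = 35.5; e = 36.9 − 35.5 = 1.4
x=22: ŷ = -0.5 + 2·22 = 43.5; e = 42.3 − 43.5 = -1.2
SSE = 7.84 + 14.44 + 0.64 + 1.96 + 1.44 = 26.32
s = √(26.32/3) = 2.96198
e/s = 2.8 / 2.96198 = 0.945

0.945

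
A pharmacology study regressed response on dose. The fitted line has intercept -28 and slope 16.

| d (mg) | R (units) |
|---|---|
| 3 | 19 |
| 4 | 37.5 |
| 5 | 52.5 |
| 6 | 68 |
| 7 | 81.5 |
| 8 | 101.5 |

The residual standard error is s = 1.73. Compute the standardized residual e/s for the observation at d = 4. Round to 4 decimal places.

0.8671

ŷ = -28 + 16·4 = 36
e = 37.5 − 36 = 1.5
e/s = 1.5 / 1.73 = 0.8671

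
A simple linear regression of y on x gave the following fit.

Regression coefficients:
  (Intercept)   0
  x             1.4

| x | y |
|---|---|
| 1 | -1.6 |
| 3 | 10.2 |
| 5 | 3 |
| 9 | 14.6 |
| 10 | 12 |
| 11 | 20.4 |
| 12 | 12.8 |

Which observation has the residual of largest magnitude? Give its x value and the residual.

x = 3, e = 6

x=1: ŷ = 1.4·1 = 1.4; e = -1.6 − 1.4 = -3
x=3: ŷ = 1.4·3 = 4.2; e = 10.2 − 4.2 = 6
x=5: ŷ = 1.4·5 = 7; e = 3 − 7 = -4
x=9: ŷ = 1.4·9 = 12.6; e = 14.6 − 12.6 = 2
x=10: ŷ = 1.4·10 = 14; e = 12 − 14 = -2
x=11: ŷ = 1.4·11 = 15.4; e = 20.4 − 15.4 = 5
x=12: ŷ = 1.4·12 = 16.8; e = 12.8 − 16.8 = -4
Largest |e| is 6 at x = 3, residual 6.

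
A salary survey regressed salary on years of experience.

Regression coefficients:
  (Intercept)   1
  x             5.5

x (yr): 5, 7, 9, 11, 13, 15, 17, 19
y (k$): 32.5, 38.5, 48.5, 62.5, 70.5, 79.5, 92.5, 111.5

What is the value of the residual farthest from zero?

r = 6

x=5: ŷ = 1 + 5.5·5 = 28.5; r = 32.5 − 28.5 = 4
x=7: ŷ = 1 + 5.5·7 = 39.5; r = 38.5 − 39.5 = -1
x=9: ŷ = 1 + 5.5·9 = 50.5; r = 48.5 − 50.5 = -2
x=11: ŷ = 1 + 5.5·11 = 61.5; r = 62.5 − 61.5 = 1
x=13: ŷ = 1 + 5.5·13 = 72.5; r = 70.5 − 72.5 = -2
x=15: ŷ = 1 + 5.5·15 = 83.5; r = 79.5 − 83.5 = -4
x=17: ŷ = 1 + 5.5·17 = 94.5; r = 92.5 − 94.5 = -2
x=19: ŷ = 1 + 5.5·19 = 105.5; r = 111.5 − 105.5 = 6
Largest |r| is 6 at x = 19, residual 6.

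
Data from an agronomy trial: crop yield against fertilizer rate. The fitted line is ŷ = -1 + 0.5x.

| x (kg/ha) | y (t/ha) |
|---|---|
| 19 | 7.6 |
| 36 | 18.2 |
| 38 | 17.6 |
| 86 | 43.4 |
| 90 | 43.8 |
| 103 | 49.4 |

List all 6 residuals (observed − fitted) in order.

x=19: ŷ = -1 + 0.5·19 = 8.5; r = 7.6 − 8.5 = -0.9
x=36: ŷ = -1 + 0.5·36 = 17; r = 18.2 − 17 = 1.2
x=38: ŷ = -1 + 0.5·38 = 18; r = 17.6 − 18 = -0.4
x=86: ŷ = -1 + 0.5·86 = 42; r = 43.4 − 42 = 1.4
x=90: ŷ = -1 + 0.5·90 = 44; r = 43.8 − 44 = -0.2
x=103: ŷ = -1 + 0.5·103 = 50.5; r = 49.4 − 50.5 = -1.1

-0.9, 1.2, -0.4, 1.4, -0.2, -1.1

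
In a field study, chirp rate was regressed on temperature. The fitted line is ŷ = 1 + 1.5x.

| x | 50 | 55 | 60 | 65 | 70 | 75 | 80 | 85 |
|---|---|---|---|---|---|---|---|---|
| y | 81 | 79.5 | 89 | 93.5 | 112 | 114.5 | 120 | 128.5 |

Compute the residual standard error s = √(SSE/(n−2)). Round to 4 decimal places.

x=50: ŷ = 1 + 1.5·50 = 76; e = 81 − 76 = 5
x=55: ŷ = 1 + 1.5·55 = 83.5; e = 79.5 − 83.5 = -4
x=60: ŷ = 1 + 1.5·60 = 91; e = 89 − 91 = -2
x=65: ŷ = 1 + 1.5·65 = 98.5; e = 93.5 − 98.5 = -5
x=70: ŷ = 1 + 1.5·70 = 106; e = 112 − 106 = 6
x=75: ŷ = 1 + 1.5·75 = 113.5; e = 114.5 − 113.5 = 1
x=80: ŷ = 1 + 1.5·80 = 121; e = 120 − 121 = -1
x=85: ŷ = 1 + 1.5·85 = 128.5; e = 128.5 − 128.5 = 0
SSE = 25 + 16 + 4 + 25 + 36 + 1 + 1 + 0 = 108
s = √(108/6) = √18 ≈ 4.2426

s = 4.2426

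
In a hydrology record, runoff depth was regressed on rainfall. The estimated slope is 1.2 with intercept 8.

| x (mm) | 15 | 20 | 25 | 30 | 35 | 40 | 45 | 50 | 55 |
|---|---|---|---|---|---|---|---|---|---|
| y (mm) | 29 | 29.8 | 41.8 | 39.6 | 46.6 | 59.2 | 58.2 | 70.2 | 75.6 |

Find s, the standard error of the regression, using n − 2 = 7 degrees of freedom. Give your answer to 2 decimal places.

s = 3.61

x=15: ŷ = 8 + 1.2·15 = 26; e = 29 − 26 = 3
x=20: ŷ = 8 + 1.2·20 = 32; e = 29.8 − 32 = -2.2
x=25: ŷ = 8 + 1.2·25 = 38; e = 41.8 − 38 = 3.8
x=30: ŷ = 8 + 1.2·30 = 44; e = 39.6 − 44 = -4.4
x=35: ŷ = 8 + 1.2·35 = 50; e = 46.6 − 50 = -3.4
x=40: ŷ = 8 + 1.2·40 = 56; e = 59.2 − 56 = 3.2
x=45: ŷ = 8 + 1.2·45 = 62; e = 58.2 − 62 = -3.8
x=50: ŷ = 8 + 1.2·50 = 68; e = 70.2 − 68 = 2.2
x=55: ŷ = 8 + 1.2·55 = 74; e = 75.6 − 74 = 1.6
SSE = 9 + 4.84 + 14.44 + 19.36 + 11.56 + 10.24 + 14.44 + 4.84 + 2.56 = 91.28
s = √(91.28/7) = √13.04 ≈ 3.61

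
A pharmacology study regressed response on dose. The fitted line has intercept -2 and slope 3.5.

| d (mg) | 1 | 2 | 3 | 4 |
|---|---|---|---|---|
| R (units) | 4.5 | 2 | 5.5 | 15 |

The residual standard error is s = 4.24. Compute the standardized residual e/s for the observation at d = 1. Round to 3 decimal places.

0.708

ŷ = -2 + 3.5·1 = 1.5
e = 4.5 − 1.5 = 3
e/s = 3 / 4.24 = 0.708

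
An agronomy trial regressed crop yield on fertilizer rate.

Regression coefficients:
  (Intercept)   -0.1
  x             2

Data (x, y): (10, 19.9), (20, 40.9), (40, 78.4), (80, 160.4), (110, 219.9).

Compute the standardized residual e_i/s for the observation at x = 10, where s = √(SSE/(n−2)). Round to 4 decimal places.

0.0000

x=10: ŷ = -0.1 + 2·10 = 19.9; e = 19.9 − 19.9 = 0
x=20: ŷ = -0.1 + 2·20 = 39.9; e = 40.9 − 39.9 = 1
x=40: ŷ = -0.1 + 2·40 = 79.9; e = 78.4 − 79.9 = -1.5
x=80: ŷ = -0.1 + 2·80 = 159.9; e = 160.4 − 159.9 = 0.5
x=110: ŷ = -0.1 + 2·110 = 219.9; e = 219.9 − 219.9 = 0
SSE = 0 + 1 + 2.25 + 0.25 + 0 = 3.5
s = √(3.5/3) = 1.08012
e/s = 0 / 1.08012 = 0.0000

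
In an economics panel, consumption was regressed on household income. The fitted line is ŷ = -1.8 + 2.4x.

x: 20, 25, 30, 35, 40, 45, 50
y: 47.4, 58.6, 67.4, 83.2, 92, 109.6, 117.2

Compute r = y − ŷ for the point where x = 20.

ŷ = -1.8 + 2.4·20 = 46.2
r = 47.4 − 46.2 = 1.2

r = 1.2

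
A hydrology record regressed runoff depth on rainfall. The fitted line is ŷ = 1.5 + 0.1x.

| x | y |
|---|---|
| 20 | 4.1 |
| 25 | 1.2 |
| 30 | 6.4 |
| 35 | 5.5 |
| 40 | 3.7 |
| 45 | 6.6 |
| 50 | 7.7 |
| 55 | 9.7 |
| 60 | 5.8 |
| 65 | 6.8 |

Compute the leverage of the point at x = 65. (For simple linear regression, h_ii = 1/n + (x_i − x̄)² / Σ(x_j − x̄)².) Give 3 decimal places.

h = 0.345

x̄ = (20 + 25 + 30 + 35 + 40 + 45 + 50 + 55 + 60 + 65)/10 = 42.5
Σ(x − x̄)² = 506.25 + 306.25 + 156.25 + 56.25 + 6.25 + 6.25 + 56.25 + 156.25 + 306.25 + 506.25 = 2062.5
h = 1/10 + (22.5)²/2062.5 = 0.1 + 0.245455 = 0.345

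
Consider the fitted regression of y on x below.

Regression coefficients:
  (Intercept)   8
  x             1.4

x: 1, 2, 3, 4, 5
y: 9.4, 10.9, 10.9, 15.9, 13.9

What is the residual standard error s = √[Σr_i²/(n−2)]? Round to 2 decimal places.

x=1: ŷ = 8 + 1.4·1 = 9.4; r = 9.4 − 9.4 = 0
x=2: ŷ = 8 + 1.4·2 = 10.8; r = 10.9 − 10.8 = 0.1
x=3: ŷ = 8 + 1.4·3 = 12.2; r = 10.9 − 12.2 = -1.3
x=4: ŷ = 8 + 1.4·4 = 13.6; r = 15.9 − 13.6 = 2.3
x=5: ŷ = 8 + 1.4·5 = 15; r = 13.9 − 15 = -1.1
SSE = 0 + 0.01 + 1.69 + 5.29 + 1.21 = 8.2
s = √(8.2/3) = √2.73333 ≈ 1.65

s = 1.65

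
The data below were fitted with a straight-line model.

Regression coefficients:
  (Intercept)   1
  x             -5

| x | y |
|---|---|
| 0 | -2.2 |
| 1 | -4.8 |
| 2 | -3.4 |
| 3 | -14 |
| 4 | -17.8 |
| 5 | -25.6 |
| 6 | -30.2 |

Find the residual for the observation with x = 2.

ŷ = 1 − 5·2 = -9
r = -3.4 − (-9) = 5.6

r = 5.6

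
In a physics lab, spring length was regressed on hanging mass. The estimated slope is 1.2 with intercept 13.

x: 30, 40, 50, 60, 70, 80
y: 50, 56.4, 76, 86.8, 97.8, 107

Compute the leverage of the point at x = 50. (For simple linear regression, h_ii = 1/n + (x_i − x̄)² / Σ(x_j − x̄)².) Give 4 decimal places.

h = 0.1810

x̄ = (30 + 40 + 50 + 60 + 70 + 80)/6 = 55
Σ(x − x̄)² = 625 + 225 + 25 + 25 + 225 + 625 = 1750
h = 1/6 + (-5)²/1750 = 0.166667 + 0.0142857 = 0.1810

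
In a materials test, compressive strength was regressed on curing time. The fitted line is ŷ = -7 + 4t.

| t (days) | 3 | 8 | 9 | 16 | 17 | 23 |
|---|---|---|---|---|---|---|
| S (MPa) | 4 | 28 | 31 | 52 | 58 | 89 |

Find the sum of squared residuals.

SSE = 64

t=3: ŷ = -7 + 4·3 = 5; r = 4 − 5 = -1
t=8: ŷ = -7 + 4·8 = 25; r = 28 − 25 = 3
t=9: ŷ = -7 + 4·9 = 29; r = 31 − 29 = 2
t=16: ŷ = -7 + 4·16 = 57; r = 52 − 57 = -5
t=17: ŷ = -7 + 4·17 = 61; r = 58 − 61 = -3
t=23: ŷ = -7 + 4·23 = 85; r = 89 − 85 = 4
SSE = 1 + 9 + 4 + 25 + 9 + 16 = 64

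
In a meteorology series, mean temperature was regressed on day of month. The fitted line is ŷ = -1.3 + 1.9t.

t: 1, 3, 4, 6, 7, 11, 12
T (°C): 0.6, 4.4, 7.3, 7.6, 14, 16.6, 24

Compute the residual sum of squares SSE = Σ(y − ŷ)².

t=1: ŷ = -1.3 + 1.9·1 = 0.6; r = 0.6 − 0.6 = 0
t=3: ŷ = -1.3 + 1.9·3 = 4.4; r = 4.4 − 4.4 = 0
t=4: ŷ = -1.3 + 1.9·4 = 6.3; r = 7.3 − 6.3 = 1
t=6: ŷ = -1.3 + 1.9·6 = 10.1; r = 7.6 − 10.1 = -2.5
t=7: ŷ = -1.3 + 1.9·7 = 12; r = 14 − 12 = 2
t=11: ŷ = -1.3 + 1.9·11 = 19.6; r = 16.6 − 19.6 = -3
t=12: ŷ = -1.3 + 1.9·12 = 21.5; r = 24 − 21.5 = 2.5
SSE = 0 + 0 + 1 + 6.25 + 4 + 9 + 6.25 = 26.5

SSE = 26.5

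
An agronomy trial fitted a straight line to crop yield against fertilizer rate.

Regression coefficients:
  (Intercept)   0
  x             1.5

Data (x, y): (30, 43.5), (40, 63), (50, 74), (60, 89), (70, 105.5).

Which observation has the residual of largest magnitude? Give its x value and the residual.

x=30: ŷ = 1.5·30 = 45; r = 43.5 − 45 = -1.5
x=40: ŷ = 1.5·40 = 60; r = 63 − 60 = 3
x=50: ŷ = 1.5·50 = 75; r = 74 − 75 = -1
x=60: ŷ = 1.5·60 = 90; r = 89 − 90 = -1
x=70: ŷ = 1.5·70 = 105; r = 105.5 − 105 = 0.5
Largest |r| is 3 at x = 40, residual 3.

x = 40, r = 3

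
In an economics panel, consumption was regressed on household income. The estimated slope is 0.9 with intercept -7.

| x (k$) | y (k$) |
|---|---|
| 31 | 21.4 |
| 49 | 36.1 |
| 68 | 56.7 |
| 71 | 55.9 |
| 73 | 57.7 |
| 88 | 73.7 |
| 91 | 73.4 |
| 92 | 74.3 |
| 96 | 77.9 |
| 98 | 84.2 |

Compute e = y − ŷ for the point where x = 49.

e = -1

ŷ = -7 + 0.9·49 = 37.1
e = 36.1 − 37.1 = -1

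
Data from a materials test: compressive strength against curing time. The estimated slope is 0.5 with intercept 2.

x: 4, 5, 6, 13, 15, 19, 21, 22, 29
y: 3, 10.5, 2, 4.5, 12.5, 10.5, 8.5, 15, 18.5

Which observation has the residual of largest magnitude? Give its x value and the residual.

x=4: ŷ = 2 + 0.5·4 = 4; e = 3 − 4 = -1
x=5: ŷ = 2 + 0.5·5 = 4.5; e = 10.5 − 4.5 = 6
x=6: ŷ = 2 + 0.5·6 = 5; e = 2 − 5 = -3
x=13: ŷ = 2 + 0.5·13 = 8.5; e = 4.5 − 8.5 = -4
x=15: ŷ = 2 + 0.5·15 = 9.5; e = 12.5 − 9.5 = 3
x=19: ŷ = 2 + 0.5·19 = 11.5; e = 10.5 − 11.5 = -1
x=21: ŷ = 2 + 0.5·21 = 12.5; e = 8.5 − 12.5 = -4
x=22: ŷ = 2 + 0.5·22 = 13; e = 15 − 13 = 2
x=29: ŷ = 2 + 0.5·29 = 16.5; e = 18.5 − 16.5 = 2
Largest |e| is 6 at x = 5, residual 6.

x = 5, e = 6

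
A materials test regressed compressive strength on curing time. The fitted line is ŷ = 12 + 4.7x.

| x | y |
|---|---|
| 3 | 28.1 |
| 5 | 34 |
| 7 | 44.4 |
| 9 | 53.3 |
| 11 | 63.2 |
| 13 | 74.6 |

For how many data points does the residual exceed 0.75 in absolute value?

x=3: ŷ = 12 + 4.7·3 = 26.1; r = 28.1 − 26.1 = 2
x=5: ŷ = 12 + 4.7·5 = 35.5; r = 34 − 35.5 = -1.5
x=7: ŷ = 12 + 4.7·7 = 44.9; r = 44.4 − 44.9 = -0.5
x=9: ŷ = 12 + 4.7·9 = 54.3; r = 53.3 − 54.3 = -1
x=11: ŷ = 12 + 4.7·11 = 63.7; r = 63.2 − 63.7 = -0.5
x=13: ŷ = 12 + 4.7·13 = 73.1; r = 74.6 − 73.1 = 1.5
|r| > 0.75: x=3 (|r|=2), x=5 (|r|=1.5), x=9 (|r|=1), x=13 (|r|=1.5) → 4

4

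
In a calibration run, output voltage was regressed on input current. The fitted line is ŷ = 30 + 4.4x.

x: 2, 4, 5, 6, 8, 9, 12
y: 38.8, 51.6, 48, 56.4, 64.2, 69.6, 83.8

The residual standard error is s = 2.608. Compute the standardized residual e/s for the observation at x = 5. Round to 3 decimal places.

ŷ = 30 + 4.4·5 = 52
e = 48 − 52 = -4
e/s = -4 / 2.608 = -1.534

-1.534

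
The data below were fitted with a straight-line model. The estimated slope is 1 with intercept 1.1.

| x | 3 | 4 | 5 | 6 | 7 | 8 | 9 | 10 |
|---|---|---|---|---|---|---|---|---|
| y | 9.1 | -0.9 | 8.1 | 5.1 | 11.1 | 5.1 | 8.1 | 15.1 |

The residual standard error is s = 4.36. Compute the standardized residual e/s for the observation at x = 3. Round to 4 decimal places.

ŷ = 1.1 + 3 = 4.1
e = 9.1 − 4.1 = 5
e/s = 5 / 4.36 = 1.1468

1.1468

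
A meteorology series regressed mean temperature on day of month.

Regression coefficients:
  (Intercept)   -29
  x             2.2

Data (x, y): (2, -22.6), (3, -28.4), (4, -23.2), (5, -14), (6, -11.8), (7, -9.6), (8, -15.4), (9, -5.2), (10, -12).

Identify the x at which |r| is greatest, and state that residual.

x=2: ŷ = -29 + 2.2·2 = -24.6; r = -22.6 − (-24.6) = 2
x=3: ŷ = -29 + 2.2·3 = -22.4; r = -28.4 − (-22.4) = -6
x=4: ŷ = -29 + 2.2·4 = -20.2; r = -23.2 − (-20.2) = -3
x=5: ŷ = -29 + 2.2·5 = -18; r = -14 − (-18) = 4
x=6: ŷ = -29 + 2.2·6 = -15.8; r = -11.8 − (-15.8) = 4
x=7: ŷ = -29 + 2.2·7 = -13.6; r = -9.6 − (-13.6) = 4
x=8: ŷ = -29 + 2.2·8 = -11.4; r = -15.4 − (-11.4) = -4
x=9: ŷ = -29 + 2.2·9 = -9.2; r = -5.2 − (-9.2) = 4
x=10: ŷ = -29 + 2.2·10 = -7; r = -12 − (-7) = -5
Largest |r| is 6 at x = 3, residual -6.

x = 3, r = -6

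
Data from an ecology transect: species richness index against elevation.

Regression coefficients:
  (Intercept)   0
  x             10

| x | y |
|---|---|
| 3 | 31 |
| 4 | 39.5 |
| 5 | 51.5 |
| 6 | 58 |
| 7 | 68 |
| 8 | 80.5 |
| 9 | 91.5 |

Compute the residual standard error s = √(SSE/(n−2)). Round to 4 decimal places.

x=3: ŷ = 10·3 = 30; e = 31 − 30 = 1
x=4: ŷ = 10·4 = 40; e = 39.5 − 40 = -0.5
x=5: ŷ = 10·5 = 50; e = 51.5 − 50 = 1.5
x=6: ŷ = 10·6 = 60; e = 58 − 60 = -2
x=7: ŷ = 10·7 = 70; e = 68 − 70 = -2
x=8: ŷ = 10·8 = 80; e = 80.5 − 80 = 0.5
x=9: ŷ = 10·9 = 90; e = 91.5 − 90 = 1.5
SSE = 1 + 0.25 + 2.25 + 4 + 4 + 0.25 + 2.25 = 14
s = √(14/5) = √2.8 ≈ 1.6733

s = 1.6733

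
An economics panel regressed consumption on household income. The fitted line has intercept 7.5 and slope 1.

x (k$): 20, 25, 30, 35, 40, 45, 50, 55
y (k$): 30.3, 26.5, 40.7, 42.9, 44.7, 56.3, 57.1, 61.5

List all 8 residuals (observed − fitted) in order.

x=20: ŷ = 7.5 + 20 = 27.5; r = 30.3 − 27.5 = 2.8
x=25: ŷ = 7.5 + 25 = 32.5; r = 26.5 − 32.5 = -6
x=30: ŷ = 7.5 + 30 = 37.5; r = 40.7 − 37.5 = 3.2
x=35: ŷ = 7.5 + 35 = 42.5; r = 42.9 − 42.5 = 0.4
x=40: ŷ = 7.5 + 40 = 47.5; r = 44.7 − 47.5 = -2.8
x=45: ŷ = 7.5 + 45 = 52.5; r = 56.3 − 52.5 = 3.8
x=50: ŷ = 7.5 + 50 = 57.5; r = 57.1 − 57.5 = -0.4
x=55: ŷ = 7.5 + 55 = 62.5; r = 61.5 − 62.5 = -1

2.8, -6, 3.2, 0.4, -2.8, 3.8, -0.4, -1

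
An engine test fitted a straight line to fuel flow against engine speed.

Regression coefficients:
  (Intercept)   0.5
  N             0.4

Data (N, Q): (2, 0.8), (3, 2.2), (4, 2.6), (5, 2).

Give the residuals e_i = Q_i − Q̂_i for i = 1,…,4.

N=2: Q̂ = 0.5 + 0.4·2 = 1.3; e = 0.8 − 1.3 = -0.5
N=3: Q̂ = 0.5 + 0.4·3 = 1.7; e = 2.2 − 1.7 = 0.5
N=4: Q̂ = 0.5 + 0.4·4 = 2.1; e = 2.6 − 2.1 = 0.5
N=5: Q̂ = 0.5 + 0.4·5 = 2.5; e = 2 − 2.5 = -0.5

-0.5, 0.5, 0.5, -0.5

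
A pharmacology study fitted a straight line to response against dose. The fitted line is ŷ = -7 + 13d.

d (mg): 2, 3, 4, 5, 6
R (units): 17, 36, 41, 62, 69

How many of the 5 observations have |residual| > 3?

3

d=2: ŷ = -7 + 13·2 = 19; e = 17 − 19 = -2
d=3: ŷ = -7 + 13·3 = 32; e = 36 − 32 = 4
d=4: ŷ = -7 + 13·4 = 45; e = 41 − 45 = -4
d=5: ŷ = -7 + 13·5 = 58; e = 62 − 58 = 4
d=6: ŷ = -7 + 13·6 = 71; e = 69 − 71 = -2
|e| > 3: d=3 (|e|=4), d=4 (|e|=4), d=5 (|e|=4) → 3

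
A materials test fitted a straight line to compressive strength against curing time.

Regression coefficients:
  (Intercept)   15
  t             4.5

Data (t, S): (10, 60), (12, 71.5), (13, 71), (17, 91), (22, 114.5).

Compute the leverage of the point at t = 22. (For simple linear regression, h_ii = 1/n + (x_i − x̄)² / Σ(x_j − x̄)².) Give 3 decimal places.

t̄ = (10 + 12 + 13 + 17 + 22)/5 = 14.8
Σ(t − t̄)² = 23.04 + 7.84 + 3.24 + 4.84 + 51.84 = 90.8
h = 1/5 + (7.2)²/90.8 = 0.2 + 0.570925 = 0.771

h = 0.771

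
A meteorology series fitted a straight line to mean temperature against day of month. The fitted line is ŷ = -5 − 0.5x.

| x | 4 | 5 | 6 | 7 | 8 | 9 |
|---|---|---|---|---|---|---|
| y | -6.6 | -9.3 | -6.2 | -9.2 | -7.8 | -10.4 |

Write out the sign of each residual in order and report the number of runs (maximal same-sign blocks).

x=4: ŷ = -5 − 0.5·4 = -7; r = -6.6 − (-7) = 0.4
x=5: ŷ = -5 − 0.5·5 = -7.5; r = -9.3 − (-7.5) = -1.8
x=6: ŷ = -5 − 0.5·6 = -8; r = -6.2 − (-8) = 1.8
x=7: ŷ = -5 − 0.5·7 = -8.5; r = -9.2 − (-8.5) = -0.7
x=8: ŷ = -5 − 0.5·8 = -9; r = -7.8 − (-9) = 1.2
x=9: ŷ = -5 − 0.5·9 = -9.5; r = -10.4 − (-9.5) = -0.9
Signs: + − + − + −
Runs: +×1, −×1, +×1, −×1, +×1, −×1 → 6

6 runs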